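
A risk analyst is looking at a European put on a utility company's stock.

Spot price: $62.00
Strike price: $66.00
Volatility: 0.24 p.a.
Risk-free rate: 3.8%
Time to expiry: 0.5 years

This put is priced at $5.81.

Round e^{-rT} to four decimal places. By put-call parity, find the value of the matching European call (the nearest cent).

e^(−rT) = e^(−0.038·0.5) = 0.9812
Put-call parity: C − P = S − K·e^(−rT) = 62 − 66·0.9812 = 62 − 64.7592 = -2.7592
C = P + (C − P) = 5.81 + (-2.7592) = 3.0508

$3.05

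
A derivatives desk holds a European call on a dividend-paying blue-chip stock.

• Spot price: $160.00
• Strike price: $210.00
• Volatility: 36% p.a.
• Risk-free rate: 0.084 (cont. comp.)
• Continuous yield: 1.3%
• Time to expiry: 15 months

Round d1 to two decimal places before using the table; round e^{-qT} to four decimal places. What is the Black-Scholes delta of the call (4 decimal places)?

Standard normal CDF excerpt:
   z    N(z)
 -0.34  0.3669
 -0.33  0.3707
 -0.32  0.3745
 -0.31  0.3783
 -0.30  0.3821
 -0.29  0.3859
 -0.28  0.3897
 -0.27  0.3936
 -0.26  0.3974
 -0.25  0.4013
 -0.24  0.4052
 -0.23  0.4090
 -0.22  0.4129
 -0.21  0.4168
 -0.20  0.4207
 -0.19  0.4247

T = 1.25;  σ√T = 0.4025
d₁ = [ln(160/210) + (0.084 − 0.013 + ½·0.36²)·1.25] / (σ√T) = (-0.2719 + 0.1698) / 0.4025 = -0.2539 → -0.25
N(d₁) = N(-0.25) = 0.4013
Δ_call = e^(−qT)·N(d₁) = 0.9839·0.4013 = 0.3948

0.3948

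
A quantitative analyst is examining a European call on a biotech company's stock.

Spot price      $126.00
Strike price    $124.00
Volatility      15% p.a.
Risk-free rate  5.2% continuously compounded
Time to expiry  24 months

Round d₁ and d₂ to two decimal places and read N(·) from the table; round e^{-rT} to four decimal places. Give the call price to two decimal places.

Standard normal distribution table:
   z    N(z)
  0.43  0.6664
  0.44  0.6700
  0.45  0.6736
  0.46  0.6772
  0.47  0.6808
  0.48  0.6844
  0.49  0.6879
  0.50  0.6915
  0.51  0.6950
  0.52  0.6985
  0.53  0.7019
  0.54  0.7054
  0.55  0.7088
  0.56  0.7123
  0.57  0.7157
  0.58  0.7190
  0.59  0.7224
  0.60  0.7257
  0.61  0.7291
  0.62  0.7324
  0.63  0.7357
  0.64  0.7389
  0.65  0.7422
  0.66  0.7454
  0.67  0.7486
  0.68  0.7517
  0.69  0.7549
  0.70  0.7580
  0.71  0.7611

T = 2;  σ√T = 0.2121
ln(S/K) + (r + σ²/2)T = ln(126/124) + (0.052 + 0.15²/2)·2 = 0.0160 + 0.1265 = 0.1425
d₁ = 0.1425 / 0.2121 = 0.6718 ⇒ 0.67
d₂ = d₁ − σ√T = 0.6718 − 0.2121 = 0.4596 ⇒ 0.46
exp(−rT) = exp(−0.052·2) = 0.9012
N(d₁) = N(0.67) = 0.7486;  N(d₂) = N(0.46) = 0.6772
C = 126·0.7486 − 124·0.9012·0.6772 = 94.3236 − 75.6763 = 18.6473

$18.65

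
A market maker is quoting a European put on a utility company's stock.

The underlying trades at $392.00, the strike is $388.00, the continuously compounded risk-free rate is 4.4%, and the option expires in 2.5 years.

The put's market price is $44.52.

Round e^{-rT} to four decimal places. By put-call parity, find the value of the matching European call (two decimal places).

$88.95

exp(−rT) = exp(−0.044·2.5) = 0.8958
Put-call parity: C − P = S − K·e^(−rT) = 392 − 388·0.8958 = 392 − 347.5704 = 44.4296
C = P + (C − P) = 44.52 + (44.4296) = 88.9496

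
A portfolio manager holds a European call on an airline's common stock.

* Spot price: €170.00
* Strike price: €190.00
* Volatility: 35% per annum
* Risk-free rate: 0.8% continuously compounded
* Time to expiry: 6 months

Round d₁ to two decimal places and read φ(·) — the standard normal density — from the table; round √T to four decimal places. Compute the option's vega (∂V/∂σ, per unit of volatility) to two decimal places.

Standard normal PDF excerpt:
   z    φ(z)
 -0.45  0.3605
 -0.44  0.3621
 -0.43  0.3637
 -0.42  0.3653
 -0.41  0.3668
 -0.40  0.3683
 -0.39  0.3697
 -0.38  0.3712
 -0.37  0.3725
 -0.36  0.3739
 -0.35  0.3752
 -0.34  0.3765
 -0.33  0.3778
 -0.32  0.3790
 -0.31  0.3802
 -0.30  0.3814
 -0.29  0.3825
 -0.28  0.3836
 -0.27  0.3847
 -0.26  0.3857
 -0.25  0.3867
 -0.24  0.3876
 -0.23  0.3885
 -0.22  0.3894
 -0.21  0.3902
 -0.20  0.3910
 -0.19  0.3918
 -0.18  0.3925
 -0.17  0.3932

45.70

σ√T = 0.35 × 0.7071 = 0.2475
d₁ = [ln(170/190) + (0.008 + 0.35²/2)·0.5] / 0.2475 = [-0.1112 + 0.0346] / 0.2475 = -0.3095 which rounds to -0.31
√T = √0.5 = 0.7071
φ(d₁) = φ(-0.31) = 0.3802
vega = S·φ(d₁)·√T = 170·0.3802·0.7071 = 45.7027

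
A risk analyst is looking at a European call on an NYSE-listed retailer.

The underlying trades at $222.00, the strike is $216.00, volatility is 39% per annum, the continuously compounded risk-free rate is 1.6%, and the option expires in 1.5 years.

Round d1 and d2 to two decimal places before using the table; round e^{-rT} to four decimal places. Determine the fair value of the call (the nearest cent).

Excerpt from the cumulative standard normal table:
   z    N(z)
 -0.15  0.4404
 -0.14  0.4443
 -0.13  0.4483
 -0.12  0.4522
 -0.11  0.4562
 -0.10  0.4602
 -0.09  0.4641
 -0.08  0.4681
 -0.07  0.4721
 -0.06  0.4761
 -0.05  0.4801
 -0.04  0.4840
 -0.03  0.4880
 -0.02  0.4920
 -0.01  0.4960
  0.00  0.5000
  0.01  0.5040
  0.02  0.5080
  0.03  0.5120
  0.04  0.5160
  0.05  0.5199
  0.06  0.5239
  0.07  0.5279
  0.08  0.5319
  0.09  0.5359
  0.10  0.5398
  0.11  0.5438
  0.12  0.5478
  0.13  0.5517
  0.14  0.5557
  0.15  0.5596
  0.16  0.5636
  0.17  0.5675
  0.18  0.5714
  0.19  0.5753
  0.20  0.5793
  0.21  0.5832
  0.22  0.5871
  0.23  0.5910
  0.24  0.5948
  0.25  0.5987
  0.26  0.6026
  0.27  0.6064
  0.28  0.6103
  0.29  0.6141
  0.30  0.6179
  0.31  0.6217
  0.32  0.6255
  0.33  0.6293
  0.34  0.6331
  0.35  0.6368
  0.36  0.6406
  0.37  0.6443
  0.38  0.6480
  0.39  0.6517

$46.83

σ√T = 0.39 × 1.2247 = 0.4777
d₁ = [ln(222/216) + (0.016 + ½·0.39²)·1.5] / (σ√T) = (0.0274 + 0.1381) / 0.4777 = 0.3464 ⇒ 0.35
d₂ = 0.3464 − 0.4777 = -0.1312 ⇒ -0.13
e^(−rT) = e^(−0.016·1.5) = 0.9763
C = 222·N(0.35) − 216·0.9763·N(-0.13) = 222·0.6368 − 216·0.9763·0.4483 = 141.3696 − 94.5379 = 46.8317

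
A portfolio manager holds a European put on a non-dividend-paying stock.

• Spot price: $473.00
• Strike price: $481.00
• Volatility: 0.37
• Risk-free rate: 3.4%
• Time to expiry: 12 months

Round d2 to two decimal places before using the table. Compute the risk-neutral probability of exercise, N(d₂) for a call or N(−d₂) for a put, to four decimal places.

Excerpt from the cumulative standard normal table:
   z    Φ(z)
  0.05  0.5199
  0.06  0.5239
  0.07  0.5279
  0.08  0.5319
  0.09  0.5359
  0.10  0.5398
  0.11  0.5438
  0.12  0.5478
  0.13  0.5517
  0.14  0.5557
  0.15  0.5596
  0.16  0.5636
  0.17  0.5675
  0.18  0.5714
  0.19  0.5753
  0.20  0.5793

0.5557

σ√T = 0.37 × 1.0000 = 0.3700
d₁ = [ln(473/481) + (0.034 + ½·0.37²)·1] / (σ√T) = (-0.0168 + 0.1024) / 0.3700 = 0.2316 ≈ 0.23
d₂ = 0.2316 − 0.3700 = -0.1384 ≈ -0.14
Pr(exercise) under Q = N(−d₂) = N(0.14) = 0.5557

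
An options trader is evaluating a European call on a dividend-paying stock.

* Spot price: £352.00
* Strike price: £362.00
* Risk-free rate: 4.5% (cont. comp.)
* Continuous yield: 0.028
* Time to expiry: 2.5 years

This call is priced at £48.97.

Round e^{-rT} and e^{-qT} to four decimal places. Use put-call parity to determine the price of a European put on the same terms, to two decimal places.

exp(−qT) = exp(−0.028·2.5) = 0.9324;  exp(−rT) = exp(−0.045·2.5) = 0.8936
Put-call parity: C − P = S·e^(−qT) − K·e^(−rT) = 352·0.9324 − 362·0.8936 = 328.2048 − 323.4832 = 4.7216
P = C − (C − P) = 48.97 − (4.7216) = 44.2484

£44.25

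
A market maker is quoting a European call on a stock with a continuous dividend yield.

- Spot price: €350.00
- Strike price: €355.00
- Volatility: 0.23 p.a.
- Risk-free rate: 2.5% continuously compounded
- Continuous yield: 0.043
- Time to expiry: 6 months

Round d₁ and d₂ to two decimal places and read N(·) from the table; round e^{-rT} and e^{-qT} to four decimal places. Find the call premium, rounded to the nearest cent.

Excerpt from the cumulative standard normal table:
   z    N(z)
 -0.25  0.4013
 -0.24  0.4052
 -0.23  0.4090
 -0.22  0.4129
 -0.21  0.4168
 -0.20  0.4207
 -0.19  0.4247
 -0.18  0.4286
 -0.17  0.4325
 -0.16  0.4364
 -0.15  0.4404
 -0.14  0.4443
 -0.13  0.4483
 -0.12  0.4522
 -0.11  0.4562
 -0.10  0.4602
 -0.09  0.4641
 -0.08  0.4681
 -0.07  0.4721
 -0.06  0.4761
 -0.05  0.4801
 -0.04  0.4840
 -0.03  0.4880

σ√T = 0.23 × 0.7071 = 0.1626
ln(S/K) + (r − q + σ²/2)T = ln(350/355) + (0.025 − 0.043 + 0.23²/2)·0.5 = -0.0142 + 0.0042 = -0.0100
d₁ = -0.0100 / 0.1626 = -0.0612 → -0.06
d₂ = d₁ − σ√T = -0.0612 − 0.1626 = -0.2239 → -0.22
e^(−qT) = e^(−0.043·0.5) = 0.9787;  e^(−rT) = e^(−0.025·0.5) = 0.9876
C = 350·0.9787·N(-0.06) − 355·0.9876·N(-0.22) = 350·0.9787·0.4761 − 355·0.9876·0.4129 = 163.0857 − 144.7619 = 18.3238

€18.32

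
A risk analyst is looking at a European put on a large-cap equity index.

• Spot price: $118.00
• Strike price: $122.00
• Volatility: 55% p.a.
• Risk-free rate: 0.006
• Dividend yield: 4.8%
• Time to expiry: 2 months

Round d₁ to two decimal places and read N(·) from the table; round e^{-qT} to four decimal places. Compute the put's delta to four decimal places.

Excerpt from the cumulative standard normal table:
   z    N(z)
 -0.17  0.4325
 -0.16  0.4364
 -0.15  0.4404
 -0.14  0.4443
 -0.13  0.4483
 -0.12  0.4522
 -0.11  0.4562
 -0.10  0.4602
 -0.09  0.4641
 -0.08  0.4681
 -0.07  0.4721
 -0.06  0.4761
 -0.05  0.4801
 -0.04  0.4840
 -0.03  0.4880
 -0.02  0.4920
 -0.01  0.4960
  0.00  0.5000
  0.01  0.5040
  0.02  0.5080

-0.5237

T = 0.1667;  σ√T = 0.2245
d₁ = [ln(118/122) + (0.006 − 0.048 + 0.55²/2)·0.1667] / 0.2245 = [-0.0333 + 0.0182] / 0.2245 = -0.0674 ⇒ -0.07
N(d₁) = N(-0.07) = 0.4721
Δ_put = exp(−qT)·(N(d₁) − 1) = 0.9920·(0.4721 − 1) = -0.5237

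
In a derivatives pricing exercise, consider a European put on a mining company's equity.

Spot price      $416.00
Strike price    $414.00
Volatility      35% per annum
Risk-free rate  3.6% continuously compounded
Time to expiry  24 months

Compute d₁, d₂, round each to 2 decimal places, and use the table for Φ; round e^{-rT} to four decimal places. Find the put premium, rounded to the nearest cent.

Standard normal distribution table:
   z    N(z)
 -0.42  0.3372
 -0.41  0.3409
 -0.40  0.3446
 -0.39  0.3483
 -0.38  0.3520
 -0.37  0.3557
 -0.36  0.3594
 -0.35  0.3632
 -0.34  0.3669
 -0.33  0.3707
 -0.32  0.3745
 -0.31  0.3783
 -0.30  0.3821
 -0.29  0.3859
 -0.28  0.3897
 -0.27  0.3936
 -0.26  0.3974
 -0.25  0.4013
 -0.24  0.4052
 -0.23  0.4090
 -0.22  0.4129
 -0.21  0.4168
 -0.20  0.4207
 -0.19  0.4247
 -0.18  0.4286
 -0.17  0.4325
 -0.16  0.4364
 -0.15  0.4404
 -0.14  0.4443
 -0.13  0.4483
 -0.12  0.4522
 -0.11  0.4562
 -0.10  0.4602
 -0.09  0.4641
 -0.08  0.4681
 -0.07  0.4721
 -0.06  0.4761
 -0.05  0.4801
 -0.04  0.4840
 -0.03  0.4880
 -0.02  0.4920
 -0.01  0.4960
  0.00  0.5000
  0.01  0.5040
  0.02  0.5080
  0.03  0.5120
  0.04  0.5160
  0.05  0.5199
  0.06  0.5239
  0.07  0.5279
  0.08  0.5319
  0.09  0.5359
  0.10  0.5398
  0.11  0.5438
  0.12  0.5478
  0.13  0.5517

σ√T = 0.35 × 1.4142 = 0.4950
d₁ = [ln(416/414) + (0.036 + 0.35²/2)·2] / 0.4950 = [0.0048 + 0.1945] / 0.4950 = 0.4027 ⇒ 0.40
d₂ = d₁ − σ√T = 0.4027 − 0.4950 = -0.0923 ⇒ -0.09
exp(−rT) = exp(−0.036·2) = 0.9305
N(−d₂) = N(0.09) = 0.5359;  N(−d₁) = N(-0.40) = 0.3446
P = 414·0.9305·0.5359 − 416·0.3446 = 206.4431 − 143.3536 = 63.0895

$63.09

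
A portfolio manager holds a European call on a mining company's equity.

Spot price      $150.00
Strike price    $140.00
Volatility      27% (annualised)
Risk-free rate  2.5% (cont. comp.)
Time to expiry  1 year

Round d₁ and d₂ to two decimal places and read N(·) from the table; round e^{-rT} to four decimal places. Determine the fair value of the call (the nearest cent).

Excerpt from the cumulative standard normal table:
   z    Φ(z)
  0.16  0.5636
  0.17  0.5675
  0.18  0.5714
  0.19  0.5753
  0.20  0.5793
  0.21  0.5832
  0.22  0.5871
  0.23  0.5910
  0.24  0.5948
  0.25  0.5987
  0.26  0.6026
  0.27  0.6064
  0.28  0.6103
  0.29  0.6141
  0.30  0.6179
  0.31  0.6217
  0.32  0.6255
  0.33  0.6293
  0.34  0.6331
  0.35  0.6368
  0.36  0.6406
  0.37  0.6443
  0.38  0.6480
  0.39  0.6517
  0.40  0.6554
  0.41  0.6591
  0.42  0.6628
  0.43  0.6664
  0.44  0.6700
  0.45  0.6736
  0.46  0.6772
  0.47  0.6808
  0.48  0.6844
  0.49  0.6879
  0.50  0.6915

σ√T = 0.27·√1 = 0.2700
d₁ = [ln(150/140) + (0.025 + 0.27²/2)·1] / 0.2700 = [0.0690 + 0.0615] / 0.2700 = 0.4831 ⇒ 0.48
d₂ = d₁ − σ√T = 0.4831 − 0.2700 = 0.2131 ⇒ 0.21
e^(−rT) = e^(−0.025·1) = 0.9753
C = 150·N(0.48) − 140·0.9753·N(0.21) = 150·0.6844 − 140·0.9753·0.5832 = 102.6600 − 79.6313 = 23.0287

$23.03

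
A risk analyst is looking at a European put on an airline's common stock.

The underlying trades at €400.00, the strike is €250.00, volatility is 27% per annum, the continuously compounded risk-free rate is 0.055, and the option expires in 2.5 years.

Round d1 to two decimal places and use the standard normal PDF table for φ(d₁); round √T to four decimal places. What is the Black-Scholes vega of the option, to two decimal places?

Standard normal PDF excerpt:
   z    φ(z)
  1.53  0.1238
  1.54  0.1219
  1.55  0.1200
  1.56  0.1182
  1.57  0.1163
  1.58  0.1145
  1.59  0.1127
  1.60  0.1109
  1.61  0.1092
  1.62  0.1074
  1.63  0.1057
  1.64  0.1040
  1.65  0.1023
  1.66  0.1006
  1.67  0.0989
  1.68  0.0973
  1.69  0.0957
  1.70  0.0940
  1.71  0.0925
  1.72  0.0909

σ√T = 0.27·√2.5 = 0.4269
d₁ = [ln(400/250) + (0.055 + 0.27²/2)·2.5] / 0.4269 = [0.4700 + 0.2286] / 0.4269 = 1.6365 ≈ 1.64
√T = √2.5 = 1.5811
φ(d₁) = φ(1.64) = 0.1040
vega = S·φ(d₁)·√T = 400·0.1040·1.5811 = 65.7738
(The call has the same vega.)

65.77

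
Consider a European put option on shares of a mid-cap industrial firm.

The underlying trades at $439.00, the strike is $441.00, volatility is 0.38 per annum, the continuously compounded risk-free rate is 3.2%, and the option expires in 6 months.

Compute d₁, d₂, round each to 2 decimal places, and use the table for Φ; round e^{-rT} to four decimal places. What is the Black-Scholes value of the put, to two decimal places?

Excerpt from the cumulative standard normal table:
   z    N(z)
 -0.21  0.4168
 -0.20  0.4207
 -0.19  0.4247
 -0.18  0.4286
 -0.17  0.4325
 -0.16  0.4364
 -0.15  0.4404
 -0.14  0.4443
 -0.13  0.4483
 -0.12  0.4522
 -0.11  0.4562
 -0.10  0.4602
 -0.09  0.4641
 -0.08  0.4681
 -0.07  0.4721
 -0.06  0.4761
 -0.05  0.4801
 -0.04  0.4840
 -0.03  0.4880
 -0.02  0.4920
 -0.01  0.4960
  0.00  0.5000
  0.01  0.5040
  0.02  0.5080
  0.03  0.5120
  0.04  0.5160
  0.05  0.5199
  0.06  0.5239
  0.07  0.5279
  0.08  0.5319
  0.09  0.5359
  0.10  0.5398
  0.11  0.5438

$44.42

σ√T = 0.38·√0.5 = 0.2687
ln(S/K) + (r + σ²/2)T = ln(439/441) + (0.032 + 0.38²/2)·0.5 = -0.0045 + 0.0521 = 0.0476
d₁ = 0.0476 / 0.2687 = 0.1770 ≈ 0.18
d₂ = d₁ − σ√T = 0.1770 − 0.2687 = -0.0917 ≈ -0.09
e^(−rT) = e^(−0.032·0.5) = 0.9841
N(−d₂) = N(0.09) = 0.5359;  N(−d₁) = N(-0.18) = 0.4286
P = 441·0.9841·0.5359 − 439·0.4286 = 232.5742 − 188.1554 = 44.4188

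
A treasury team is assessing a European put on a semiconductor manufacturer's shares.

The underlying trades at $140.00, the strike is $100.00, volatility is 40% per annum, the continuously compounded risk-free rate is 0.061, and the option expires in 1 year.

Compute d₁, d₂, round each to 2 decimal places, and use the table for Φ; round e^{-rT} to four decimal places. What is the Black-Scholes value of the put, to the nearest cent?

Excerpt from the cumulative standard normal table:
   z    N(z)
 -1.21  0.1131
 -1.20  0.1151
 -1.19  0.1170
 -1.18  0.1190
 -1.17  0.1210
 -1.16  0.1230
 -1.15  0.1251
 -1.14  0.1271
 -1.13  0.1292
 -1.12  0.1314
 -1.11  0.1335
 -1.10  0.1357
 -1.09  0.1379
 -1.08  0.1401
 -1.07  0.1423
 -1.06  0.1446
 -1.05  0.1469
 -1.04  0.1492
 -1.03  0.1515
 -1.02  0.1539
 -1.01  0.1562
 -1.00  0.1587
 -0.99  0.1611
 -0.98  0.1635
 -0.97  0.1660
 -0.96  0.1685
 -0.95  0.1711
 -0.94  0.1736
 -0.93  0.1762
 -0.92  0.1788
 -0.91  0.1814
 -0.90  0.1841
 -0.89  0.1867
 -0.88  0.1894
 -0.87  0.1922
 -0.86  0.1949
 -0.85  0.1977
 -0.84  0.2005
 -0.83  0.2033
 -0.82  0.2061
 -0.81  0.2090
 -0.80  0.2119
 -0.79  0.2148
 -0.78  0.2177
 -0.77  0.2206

$3.83

T = 1;  σ√T = 0.4000
d₁ = [ln(140/100) + (0.061 + ½·0.4²)·1] / (σ√T) = (0.3365 + 0.1410) / 0.4000 = 1.1937 ≈ 1.19
d₂ = 1.1937 − 0.4000 = 0.7937 ≈ 0.79
exp(−rT) = exp(−0.061·1) = 0.9408
P = 100·0.9408·N(-0.79) − 140·N(-1.19) = 100·0.9408·0.2148 − 140·0.1170 = 20.2084 − 16.3800 = 3.8284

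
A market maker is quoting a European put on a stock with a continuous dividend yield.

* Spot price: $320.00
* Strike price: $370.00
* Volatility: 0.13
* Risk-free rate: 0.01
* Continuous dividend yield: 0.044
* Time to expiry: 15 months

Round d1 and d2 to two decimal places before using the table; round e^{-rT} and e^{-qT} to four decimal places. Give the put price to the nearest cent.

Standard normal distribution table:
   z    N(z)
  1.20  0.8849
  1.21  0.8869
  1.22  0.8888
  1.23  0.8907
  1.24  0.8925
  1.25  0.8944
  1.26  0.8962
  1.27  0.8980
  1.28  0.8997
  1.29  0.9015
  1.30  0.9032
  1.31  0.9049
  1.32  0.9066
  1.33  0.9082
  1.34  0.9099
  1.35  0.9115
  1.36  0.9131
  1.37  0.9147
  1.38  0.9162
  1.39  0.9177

$64.46

σ√T = 0.13·√1.25 = 0.1453
ln(S/K) + (r − q + σ²/2)T = ln(320/370) + (0.01 − 0.044 + 0.13²/2)·1.25 = -0.1452 − 0.0319 = -0.1771
d₁ = -0.1771 / 0.1453 = -1.2186 ≈ -1.22
d₂ = d₁ − σ√T = -1.2186 − 0.1453 = -1.3640 ≈ -1.36
e^(−qT) = e^(−0.044·1.25) = 0.9465;  e^(−rT) = e^(−0.01·1.25) = 0.9876
P = 370·0.9876·N(1.36) − 320·0.9465·N(1.22) = 370·0.9876·0.9131 − 320·0.9465·0.8888 = 333.6577 − 269.1997 = 64.4580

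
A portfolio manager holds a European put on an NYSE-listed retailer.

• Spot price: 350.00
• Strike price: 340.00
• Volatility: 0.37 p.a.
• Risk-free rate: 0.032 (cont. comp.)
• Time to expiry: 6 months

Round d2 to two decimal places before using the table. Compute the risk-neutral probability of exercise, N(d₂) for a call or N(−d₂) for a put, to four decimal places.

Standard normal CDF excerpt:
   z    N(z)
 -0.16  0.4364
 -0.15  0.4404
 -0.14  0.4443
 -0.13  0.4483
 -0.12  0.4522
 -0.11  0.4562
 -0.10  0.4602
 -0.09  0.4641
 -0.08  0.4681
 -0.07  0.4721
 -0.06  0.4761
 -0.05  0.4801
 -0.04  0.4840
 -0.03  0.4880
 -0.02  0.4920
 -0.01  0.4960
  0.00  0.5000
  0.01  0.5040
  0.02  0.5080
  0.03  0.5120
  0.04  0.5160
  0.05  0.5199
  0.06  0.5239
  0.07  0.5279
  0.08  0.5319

T = 0.5;  σ√T = 0.2616
ln(S/K) + (r + σ²/2)T = ln(350/340) + (0.032 + 0.37²/2)·0.5 = 0.0290 + 0.0502 = 0.0792
d₁ = 0.0792 / 0.2616 = 0.3028 → 0.30
d₂ = d₁ − σ√T = 0.3028 − 0.2616 = 0.0411 → 0.04
Risk-neutral Pr[S_T < K] = N(−d₂) = N(-0.04) = 0.4840

0.4840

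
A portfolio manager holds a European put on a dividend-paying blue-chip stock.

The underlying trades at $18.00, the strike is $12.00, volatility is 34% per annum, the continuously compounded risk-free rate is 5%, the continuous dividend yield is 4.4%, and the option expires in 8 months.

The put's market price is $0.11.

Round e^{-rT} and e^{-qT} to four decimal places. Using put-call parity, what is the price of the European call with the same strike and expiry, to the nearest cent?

exp(−qT) = exp(−0.044·0.6667) = 0.9711;  exp(−rT) = exp(−0.05·0.6667) = 0.9672
Put-call parity: C − P = S·e^(−qT) − K·e^(−rT) = 18·0.9711 − 12·0.9672 = 17.4798 − 11.6064 = 5.8734
C = P + (C − P) = 0.11 + (5.8734) = 5.9834

$5.98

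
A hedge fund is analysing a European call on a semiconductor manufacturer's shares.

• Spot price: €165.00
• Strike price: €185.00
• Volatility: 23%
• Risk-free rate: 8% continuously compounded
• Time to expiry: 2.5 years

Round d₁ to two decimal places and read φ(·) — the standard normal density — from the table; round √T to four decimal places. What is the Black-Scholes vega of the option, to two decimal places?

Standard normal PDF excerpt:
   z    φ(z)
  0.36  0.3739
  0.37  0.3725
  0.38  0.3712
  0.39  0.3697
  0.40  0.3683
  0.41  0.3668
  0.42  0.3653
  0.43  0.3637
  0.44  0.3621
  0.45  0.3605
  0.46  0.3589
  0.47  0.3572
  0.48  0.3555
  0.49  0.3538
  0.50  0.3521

σ√T = 0.23 × 1.5811 = 0.3637
d₁ = [ln(165/185) + (0.08 + 0.23²/2)·2.5] / 0.3637 = [-0.1144 + 0.2661] / 0.3637 = 0.4172 which rounds to 0.42
√T = √2.5 = 1.5811
φ(d₁) = φ(0.42) = 0.3653
vega = S·φ(d₁)·√T = 165·0.3653·1.5811 = 95.3000

95.30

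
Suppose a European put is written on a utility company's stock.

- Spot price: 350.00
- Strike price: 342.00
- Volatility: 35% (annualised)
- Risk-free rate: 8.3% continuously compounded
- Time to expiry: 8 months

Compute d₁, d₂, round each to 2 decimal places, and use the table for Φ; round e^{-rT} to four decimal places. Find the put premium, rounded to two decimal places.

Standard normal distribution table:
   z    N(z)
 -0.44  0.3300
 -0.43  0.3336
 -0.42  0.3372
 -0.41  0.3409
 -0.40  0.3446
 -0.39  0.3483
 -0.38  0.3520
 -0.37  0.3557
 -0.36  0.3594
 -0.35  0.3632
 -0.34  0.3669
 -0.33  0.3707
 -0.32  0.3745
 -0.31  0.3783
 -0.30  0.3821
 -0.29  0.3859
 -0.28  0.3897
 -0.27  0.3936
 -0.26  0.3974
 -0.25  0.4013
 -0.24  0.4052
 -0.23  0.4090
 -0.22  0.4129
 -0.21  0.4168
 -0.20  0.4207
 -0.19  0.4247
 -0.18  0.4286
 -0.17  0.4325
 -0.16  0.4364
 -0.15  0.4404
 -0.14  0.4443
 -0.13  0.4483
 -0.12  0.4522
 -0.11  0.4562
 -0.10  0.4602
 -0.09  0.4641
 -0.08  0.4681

27.05

T = 0.6667;  σ√T = 0.2858
d₁ = [ln(350/342) + (0.083 + 0.35²/2)·0.6667] / 0.2858 = [0.0231 + 0.0962] / 0.2858 = 0.4174 → 0.42
d₂ = d₁ − σ√T = 0.4174 − 0.2858 = 0.1317 → 0.13
e^(−rT) = e^(−0.083·0.6667) = 0.9462
N(−d₂) = N(-0.13) = 0.4483;  N(−d₁) = N(-0.42) = 0.3372
P = 342·0.9462·0.4483 − 350·0.3372 = 145.0701 − 118.0200 = 27.0501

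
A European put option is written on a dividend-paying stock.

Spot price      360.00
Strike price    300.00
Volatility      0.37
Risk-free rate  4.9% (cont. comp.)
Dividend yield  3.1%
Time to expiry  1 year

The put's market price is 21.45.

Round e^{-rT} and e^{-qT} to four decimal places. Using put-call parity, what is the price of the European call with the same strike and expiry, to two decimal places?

84.81

exp(−qT) = exp(−0.031·1) = 0.9695;  exp(−rT) = exp(−0.049·1) = 0.9522
Put-call parity: C − P = S·e^(−qT) − K·e^(−rT) = 360·0.9695 − 300·0.9522 = 349.0200 − 285.6600 = 63.3600
C = P + (C − P) = 21.45 + (63.3600) = 84.8100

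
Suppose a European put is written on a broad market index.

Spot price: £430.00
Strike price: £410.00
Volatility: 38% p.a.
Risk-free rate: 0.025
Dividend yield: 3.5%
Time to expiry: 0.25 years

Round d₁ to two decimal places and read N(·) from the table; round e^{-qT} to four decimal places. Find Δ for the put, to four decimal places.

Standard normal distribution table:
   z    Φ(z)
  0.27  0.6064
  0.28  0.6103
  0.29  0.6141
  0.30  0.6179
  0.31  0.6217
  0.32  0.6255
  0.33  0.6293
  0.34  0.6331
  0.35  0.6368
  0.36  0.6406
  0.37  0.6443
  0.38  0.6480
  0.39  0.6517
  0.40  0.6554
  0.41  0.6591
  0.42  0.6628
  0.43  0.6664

-0.3675

σ√T = 0.38 × 0.5000 = 0.1900
ln(S/K) + (r − q + σ²/2)T = ln(430/410) + (0.025 − 0.035 + 0.38²/2)·0.25 = 0.0476 + 0.0155 = 0.0632
d₁ = 0.0632 / 0.1900 = 0.3325 ≈ 0.33
N(d₁) = N(0.33) = 0.6293
Δ_put = e^(−qT)·(N(d₁) − 1) = 0.9913·(0.6293 − 1) = -0.3675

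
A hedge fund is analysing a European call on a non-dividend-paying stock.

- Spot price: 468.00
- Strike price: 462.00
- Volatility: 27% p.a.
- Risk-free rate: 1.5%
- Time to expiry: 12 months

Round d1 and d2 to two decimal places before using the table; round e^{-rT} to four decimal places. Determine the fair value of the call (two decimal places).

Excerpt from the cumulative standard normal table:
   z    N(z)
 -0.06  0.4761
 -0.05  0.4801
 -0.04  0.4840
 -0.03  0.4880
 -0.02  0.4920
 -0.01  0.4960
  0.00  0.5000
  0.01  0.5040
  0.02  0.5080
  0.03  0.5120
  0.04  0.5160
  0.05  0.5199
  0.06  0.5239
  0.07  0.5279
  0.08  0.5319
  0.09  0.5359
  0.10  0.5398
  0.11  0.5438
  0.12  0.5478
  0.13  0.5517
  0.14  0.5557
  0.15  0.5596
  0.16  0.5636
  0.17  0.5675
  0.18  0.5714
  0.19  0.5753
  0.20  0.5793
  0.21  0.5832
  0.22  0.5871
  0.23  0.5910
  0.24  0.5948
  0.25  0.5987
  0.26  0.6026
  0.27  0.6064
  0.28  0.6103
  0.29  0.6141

56.27

T = 1;  σ√T = 0.2700
ln(S/K) + (r + σ²/2)T = ln(468/462) + (0.015 + 0.27²/2)·1 = 0.0129 + 0.0515 = 0.0644
d₁ = 0.0644 / 0.2700 = 0.2383 which rounds to 0.24
d₂ = d₁ − σ√T = 0.2383 − 0.2700 = -0.0317 which rounds to -0.03
exp(−rT) = exp(−0.015·1) = 0.9851
N(d₁) = N(0.24) = 0.5948;  N(d₂) = N(-0.03) = 0.4880
C = 468·0.5948 − 462·0.9851·0.4880 = 278.3664 − 222.0967 = 56.2697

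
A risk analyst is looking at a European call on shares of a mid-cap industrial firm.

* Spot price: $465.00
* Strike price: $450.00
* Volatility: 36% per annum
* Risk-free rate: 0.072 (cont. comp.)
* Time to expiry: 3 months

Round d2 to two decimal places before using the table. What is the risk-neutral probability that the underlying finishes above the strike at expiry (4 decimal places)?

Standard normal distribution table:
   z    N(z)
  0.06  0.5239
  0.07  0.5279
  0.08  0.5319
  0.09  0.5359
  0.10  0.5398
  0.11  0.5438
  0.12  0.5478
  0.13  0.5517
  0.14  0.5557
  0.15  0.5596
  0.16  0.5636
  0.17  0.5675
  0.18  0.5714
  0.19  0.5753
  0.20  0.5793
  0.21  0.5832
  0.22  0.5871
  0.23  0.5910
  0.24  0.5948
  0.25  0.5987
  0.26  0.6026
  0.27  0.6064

0.5753

σ√T = 0.36·√0.25 = 0.1800
ln(S/K) + (r + σ²/2)T = ln(465/450) + (0.072 + 0.36²/2)·0.25 = 0.0328 + 0.0342 = 0.0670
d₁ = 0.0670 / 0.1800 = 0.3722 which rounds to 0.37
d₂ = d₁ − σ√T = 0.3722 − 0.1800 = 0.1922 which rounds to 0.19
Risk-neutral Pr[S_T > K] = N(d₂) = N(0.19) = 0.5753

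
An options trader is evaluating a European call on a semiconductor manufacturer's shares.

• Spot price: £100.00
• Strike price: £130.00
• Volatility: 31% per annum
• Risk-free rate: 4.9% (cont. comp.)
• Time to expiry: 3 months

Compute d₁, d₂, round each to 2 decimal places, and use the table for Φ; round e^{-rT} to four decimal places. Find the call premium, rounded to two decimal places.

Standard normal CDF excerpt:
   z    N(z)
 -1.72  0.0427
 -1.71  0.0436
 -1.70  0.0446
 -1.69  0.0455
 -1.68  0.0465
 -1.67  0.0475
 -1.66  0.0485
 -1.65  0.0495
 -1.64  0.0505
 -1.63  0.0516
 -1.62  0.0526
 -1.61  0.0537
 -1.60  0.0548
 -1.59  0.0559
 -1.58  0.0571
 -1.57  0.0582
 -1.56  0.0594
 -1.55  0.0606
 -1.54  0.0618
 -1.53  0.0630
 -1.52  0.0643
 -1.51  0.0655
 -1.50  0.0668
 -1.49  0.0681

σ√T = 0.31 × 0.5000 = 0.1550
ln(S/K) + (r + σ²/2)T = ln(100/130) + (0.049 + 0.31²/2)·0.25 = -0.2624 + 0.0243 = -0.2381
d₁ = -0.2381 / 0.1550 = -1.5361 → -1.54
d₂ = d₁ − σ√T = -1.5361 − 0.1550 = -1.6911 → -1.69
exp(−rT) = exp(−0.049·0.25) = 0.9878
N(d₁) = N(-1.54) = 0.0618;  N(d₂) = N(-1.69) = 0.0455
C = 100·0.0618 − 130·0.9878·0.0455 = 6.1800 − 5.8428 = 0.3372

£0.34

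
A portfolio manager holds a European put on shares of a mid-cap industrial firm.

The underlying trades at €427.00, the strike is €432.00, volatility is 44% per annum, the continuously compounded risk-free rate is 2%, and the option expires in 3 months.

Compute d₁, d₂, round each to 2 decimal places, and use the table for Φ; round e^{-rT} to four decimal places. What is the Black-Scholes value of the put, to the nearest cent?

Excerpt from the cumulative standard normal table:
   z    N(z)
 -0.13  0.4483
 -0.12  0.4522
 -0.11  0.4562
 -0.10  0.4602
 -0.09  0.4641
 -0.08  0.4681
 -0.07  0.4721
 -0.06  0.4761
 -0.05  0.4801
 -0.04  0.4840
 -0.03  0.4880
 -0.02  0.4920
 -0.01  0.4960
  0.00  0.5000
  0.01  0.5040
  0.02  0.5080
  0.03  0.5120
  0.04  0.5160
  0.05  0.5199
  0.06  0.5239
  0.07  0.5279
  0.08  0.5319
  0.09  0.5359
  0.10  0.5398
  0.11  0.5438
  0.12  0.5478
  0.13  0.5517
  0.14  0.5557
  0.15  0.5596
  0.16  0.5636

€38.98

T = 0.25;  σ√T = 0.2200
d₁ = [ln(427/432) + (0.02 + 0.44²/2)·0.25] / 0.2200 = [-0.0116 + 0.0292] / 0.2200 = 0.0798 which rounds to 0.08
d₂ = d₁ − σ√T = 0.0798 − 0.2200 = -0.1402 which rounds to -0.14
e^(−rT) = e^(−0.02·0.25) = 0.9950
N(−d₂) = N(0.14) = 0.5557;  N(−d₁) = N(-0.08) = 0.4681
P = 432·0.9950·0.5557 − 427·0.4681 = 238.8621 − 199.8787 = 38.9834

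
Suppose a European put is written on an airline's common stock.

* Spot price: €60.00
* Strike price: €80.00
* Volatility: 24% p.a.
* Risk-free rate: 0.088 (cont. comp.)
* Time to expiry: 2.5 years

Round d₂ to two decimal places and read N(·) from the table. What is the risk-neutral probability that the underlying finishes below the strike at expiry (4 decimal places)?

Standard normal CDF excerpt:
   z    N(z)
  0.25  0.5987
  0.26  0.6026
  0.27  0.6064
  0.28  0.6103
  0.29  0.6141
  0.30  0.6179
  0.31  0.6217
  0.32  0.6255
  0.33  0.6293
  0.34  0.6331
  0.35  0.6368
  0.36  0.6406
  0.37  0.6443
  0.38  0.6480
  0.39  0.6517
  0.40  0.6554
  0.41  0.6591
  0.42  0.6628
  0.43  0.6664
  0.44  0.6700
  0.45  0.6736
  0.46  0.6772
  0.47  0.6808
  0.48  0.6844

σ√T = 0.24·√2.5 = 0.3795
ln(S/K) + (r + σ²/2)T = ln(60/80) + (0.088 + 0.24²/2)·2.5 = -0.2877 + 0.2920 = 0.0043
d₁ = 0.0043 / 0.3795 = 0.0114 ≈ 0.01
d₂ = d₁ − σ√T = 0.0114 − 0.3795 = -0.3681 ≈ -0.37
Risk-neutral Pr[S_T < K] = N(−d₂) = N(0.37) = 0.6443

0.6443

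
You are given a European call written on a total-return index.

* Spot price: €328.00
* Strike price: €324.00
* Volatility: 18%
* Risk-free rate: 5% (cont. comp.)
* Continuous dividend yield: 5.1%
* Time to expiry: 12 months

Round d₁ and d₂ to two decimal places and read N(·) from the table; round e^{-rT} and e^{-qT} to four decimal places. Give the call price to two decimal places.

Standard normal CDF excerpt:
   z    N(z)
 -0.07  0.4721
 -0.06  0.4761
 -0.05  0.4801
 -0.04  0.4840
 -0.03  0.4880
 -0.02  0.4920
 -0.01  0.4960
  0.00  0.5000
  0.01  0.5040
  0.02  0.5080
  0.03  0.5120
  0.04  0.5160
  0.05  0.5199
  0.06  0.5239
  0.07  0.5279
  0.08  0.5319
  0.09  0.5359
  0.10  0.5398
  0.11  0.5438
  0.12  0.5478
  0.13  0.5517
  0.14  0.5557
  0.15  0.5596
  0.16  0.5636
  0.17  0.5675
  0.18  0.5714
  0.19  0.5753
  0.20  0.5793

€24.03

T = 1;  σ√T = 0.1800
d₁ = [ln(328/324) + (0.05 − 0.051 + 0.18²/2)·1] / 0.1800 = [0.0123 + 0.0152] / 0.1800 = 0.1526 ⇒ 0.15
d₂ = d₁ − σ√T = 0.1526 − 0.1800 = -0.0274 ⇒ -0.03
exp(−qT) = exp(−0.051·1) = 0.9503;  exp(−rT) = exp(−0.05·1) = 0.9512
N(d₁) = N(0.15) = 0.5596;  N(d₂) = N(-0.03) = 0.4880
C = 328·0.9503·0.5596 − 324·0.9512·0.4880 = 174.4264 − 150.3961 = 24.0303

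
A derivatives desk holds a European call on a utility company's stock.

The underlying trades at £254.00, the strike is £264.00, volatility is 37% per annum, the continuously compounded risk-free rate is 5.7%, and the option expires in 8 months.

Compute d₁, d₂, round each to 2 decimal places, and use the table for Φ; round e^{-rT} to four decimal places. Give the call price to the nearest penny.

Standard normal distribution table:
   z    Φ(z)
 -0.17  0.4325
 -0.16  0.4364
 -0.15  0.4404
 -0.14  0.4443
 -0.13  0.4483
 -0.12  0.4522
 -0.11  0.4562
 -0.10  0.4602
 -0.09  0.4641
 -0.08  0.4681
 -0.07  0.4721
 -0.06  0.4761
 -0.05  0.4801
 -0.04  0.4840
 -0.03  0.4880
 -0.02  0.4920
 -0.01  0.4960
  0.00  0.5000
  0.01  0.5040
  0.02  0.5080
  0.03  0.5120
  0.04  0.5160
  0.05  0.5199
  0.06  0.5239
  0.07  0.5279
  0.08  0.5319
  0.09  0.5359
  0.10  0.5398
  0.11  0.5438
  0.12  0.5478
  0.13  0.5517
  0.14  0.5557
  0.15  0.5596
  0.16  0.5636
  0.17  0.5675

σ√T = 0.37 × 0.8165 = 0.3021
d₁ = [ln(254/264) + (0.057 + 0.37²/2)·0.6667] / 0.3021 = [-0.0386 + 0.0836] / 0.3021 = 0.1490 → 0.15
d₂ = d₁ − σ√T = 0.1490 − 0.3021 = -0.1531 → -0.15
e^(−rT) = e^(−0.057·0.6667) = 0.9627
N(d₁) = N(0.15) = 0.5596;  N(d₂) = N(-0.15) = 0.4404
C = 254·0.5596 − 264·0.9627·0.4404 = 142.1384 − 111.9289 = 30.2095

£30.21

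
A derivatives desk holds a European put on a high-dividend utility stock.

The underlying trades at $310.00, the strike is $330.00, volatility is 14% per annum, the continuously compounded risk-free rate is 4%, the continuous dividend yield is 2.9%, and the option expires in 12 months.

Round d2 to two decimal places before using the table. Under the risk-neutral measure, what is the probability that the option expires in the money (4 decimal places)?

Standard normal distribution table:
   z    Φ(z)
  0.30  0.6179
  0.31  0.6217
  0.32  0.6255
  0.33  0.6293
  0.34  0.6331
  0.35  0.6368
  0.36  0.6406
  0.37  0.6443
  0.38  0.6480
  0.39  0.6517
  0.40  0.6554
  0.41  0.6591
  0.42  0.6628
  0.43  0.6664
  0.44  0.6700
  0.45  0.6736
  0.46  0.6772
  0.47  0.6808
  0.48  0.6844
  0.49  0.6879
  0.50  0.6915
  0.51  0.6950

σ√T = 0.14·√1 = 0.1400
d₁ = [ln(310/330) + (0.04 − 0.029 + 0.14²/2)·1] / 0.1400 = [-0.0625 + 0.0208] / 0.1400 = -0.2980 → -0.30
d₂ = d₁ − σ√T = -0.2980 − 0.1400 = -0.4380 → -0.44
Risk-neutral Pr[S_T < K] = N(−d₂) = N(0.44) = 0.6700

0.6700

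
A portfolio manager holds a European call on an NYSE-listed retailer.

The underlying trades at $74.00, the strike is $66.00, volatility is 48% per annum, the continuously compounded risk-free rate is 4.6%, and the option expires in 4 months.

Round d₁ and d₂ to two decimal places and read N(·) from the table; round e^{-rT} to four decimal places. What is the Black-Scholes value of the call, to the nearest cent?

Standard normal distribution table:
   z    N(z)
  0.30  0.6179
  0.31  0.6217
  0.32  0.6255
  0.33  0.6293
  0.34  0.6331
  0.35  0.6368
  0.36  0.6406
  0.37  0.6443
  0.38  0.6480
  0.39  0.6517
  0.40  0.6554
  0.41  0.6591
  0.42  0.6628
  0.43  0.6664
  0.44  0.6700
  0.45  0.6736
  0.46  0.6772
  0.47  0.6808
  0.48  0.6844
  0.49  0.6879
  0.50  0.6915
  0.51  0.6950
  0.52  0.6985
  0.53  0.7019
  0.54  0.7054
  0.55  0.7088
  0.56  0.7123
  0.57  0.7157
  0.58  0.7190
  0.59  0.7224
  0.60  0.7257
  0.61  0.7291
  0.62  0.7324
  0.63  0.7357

$13.05

T = 0.3333;  σ√T = 0.2771
d₁ = [ln(74/66) + (0.046 + 0.48²/2)·0.3333] / 0.2771 = [0.1144 + 0.0537] / 0.2771 = 0.6067 → 0.61
d₂ = d₁ − σ√T = 0.6067 − 0.2771 = 0.3296 → 0.33
e^(−rT) = e^(−0.046·0.3333) = 0.9848
C = 74·N(0.61) − 66·0.9848·N(0.33) = 74·0.7291 − 66·0.9848·0.6293 = 53.9534 − 40.9025 = 13.0509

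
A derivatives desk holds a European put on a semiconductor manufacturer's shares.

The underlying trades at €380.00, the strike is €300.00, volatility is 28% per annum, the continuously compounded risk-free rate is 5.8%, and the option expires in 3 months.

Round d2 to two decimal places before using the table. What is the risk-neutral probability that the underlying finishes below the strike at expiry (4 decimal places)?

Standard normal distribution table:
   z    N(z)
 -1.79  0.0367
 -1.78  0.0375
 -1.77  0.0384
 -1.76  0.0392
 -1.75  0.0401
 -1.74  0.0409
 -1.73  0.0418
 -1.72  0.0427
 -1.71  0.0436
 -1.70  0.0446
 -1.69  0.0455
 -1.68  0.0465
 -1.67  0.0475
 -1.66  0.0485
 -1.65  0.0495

σ√T = 0.28 × 0.5000 = 0.1400
d₁ = [ln(380/300) + (0.058 + 0.28²/2)·0.25] / 0.1400 = [0.2364 + 0.0243] / 0.1400 = 1.8621 ⇒ 1.86
d₂ = d₁ − σ√T = 1.8621 − 0.1400 = 1.7221 ⇒ 1.72
Pr(exercise) under Q = N(−d₂) = N(-1.72) = 0.0427

0.0427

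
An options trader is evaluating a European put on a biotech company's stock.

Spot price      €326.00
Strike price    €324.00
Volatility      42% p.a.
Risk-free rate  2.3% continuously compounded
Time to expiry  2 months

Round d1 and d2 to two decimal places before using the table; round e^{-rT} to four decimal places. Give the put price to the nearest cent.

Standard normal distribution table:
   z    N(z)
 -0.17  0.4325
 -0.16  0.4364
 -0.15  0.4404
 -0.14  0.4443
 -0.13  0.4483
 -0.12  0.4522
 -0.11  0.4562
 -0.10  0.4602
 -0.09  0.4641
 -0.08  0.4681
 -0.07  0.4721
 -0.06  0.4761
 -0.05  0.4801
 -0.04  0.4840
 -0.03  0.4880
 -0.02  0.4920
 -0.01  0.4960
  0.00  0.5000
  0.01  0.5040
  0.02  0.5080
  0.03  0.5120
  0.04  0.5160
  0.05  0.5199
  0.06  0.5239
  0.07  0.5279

σ√T = 0.42·√0.1667 = 0.1715
d₁ = [ln(326/324) + (0.023 + 0.42²/2)·0.1667] / 0.1715 = [0.0062 + 0.0185] / 0.1715 = 0.1440 ≈ 0.14
d₂ = d₁ − σ√T = 0.1440 − 0.1715 = -0.0275 ≈ -0.03
e^(−rT) = e^(−0.023·0.1667) = 0.9962
P = 324·0.9962·N(0.03) − 326·N(-0.14) = 324·0.9962·0.5120 − 326·0.4443 = 165.2576 − 144.8418 = 20.4158

€20.42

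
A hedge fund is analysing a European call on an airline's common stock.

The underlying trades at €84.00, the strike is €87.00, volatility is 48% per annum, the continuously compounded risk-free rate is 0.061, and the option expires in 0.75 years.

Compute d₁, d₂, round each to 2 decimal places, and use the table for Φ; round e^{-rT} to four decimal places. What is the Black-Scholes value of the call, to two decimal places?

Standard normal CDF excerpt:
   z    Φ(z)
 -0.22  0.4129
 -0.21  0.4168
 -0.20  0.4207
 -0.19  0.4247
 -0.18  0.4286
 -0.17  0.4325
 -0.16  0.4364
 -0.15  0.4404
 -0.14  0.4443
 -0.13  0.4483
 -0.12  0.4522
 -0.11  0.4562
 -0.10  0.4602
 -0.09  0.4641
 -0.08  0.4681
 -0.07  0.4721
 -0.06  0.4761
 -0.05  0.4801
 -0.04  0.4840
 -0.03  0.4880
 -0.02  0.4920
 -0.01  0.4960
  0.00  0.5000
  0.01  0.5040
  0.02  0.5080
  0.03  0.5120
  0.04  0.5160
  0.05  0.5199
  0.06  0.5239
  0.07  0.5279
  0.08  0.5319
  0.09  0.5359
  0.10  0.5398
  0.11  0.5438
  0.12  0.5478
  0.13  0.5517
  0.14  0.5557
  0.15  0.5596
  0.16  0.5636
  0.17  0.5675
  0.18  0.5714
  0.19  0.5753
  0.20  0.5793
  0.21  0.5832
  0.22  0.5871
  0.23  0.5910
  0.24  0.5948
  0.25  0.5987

€14.02

σ√T = 0.48·√0.75 = 0.4157
d₁ = [ln(84/87) + (0.061 + ½·0.48²)·0.75] / (σ√T) = (-0.0351 + 0.1321) / 0.4157 = 0.2335 which rounds to 0.23
d₂ = 0.2335 − 0.4157 = -0.1822 which rounds to -0.18
e^(−rT) = e^(−0.061·0.75) = 0.9553
C = 84·N(0.23) − 87·0.9553·N(-0.18) = 84·0.5910 − 87·0.9553·0.4286 = 49.6440 − 35.6214 = 14.0226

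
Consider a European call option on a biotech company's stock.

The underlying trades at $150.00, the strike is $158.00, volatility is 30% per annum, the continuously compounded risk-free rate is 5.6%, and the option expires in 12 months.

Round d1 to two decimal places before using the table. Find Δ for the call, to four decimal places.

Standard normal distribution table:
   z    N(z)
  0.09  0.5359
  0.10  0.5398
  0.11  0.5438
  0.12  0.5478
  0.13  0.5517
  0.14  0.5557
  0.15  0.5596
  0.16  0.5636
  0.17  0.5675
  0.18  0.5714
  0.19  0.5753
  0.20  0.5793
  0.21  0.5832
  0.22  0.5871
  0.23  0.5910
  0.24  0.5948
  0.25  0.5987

T = 1;  σ√T = 0.3000
d₁ = [ln(150/158) + (0.056 + 0.3²/2)·1] / 0.3000 = [-0.0520 + 0.1010] / 0.3000 = 0.1635 → 0.16
N(d₁) = N(0.16) = 0.5636
Δ_call = N(d₁) = 0.5636

0.5636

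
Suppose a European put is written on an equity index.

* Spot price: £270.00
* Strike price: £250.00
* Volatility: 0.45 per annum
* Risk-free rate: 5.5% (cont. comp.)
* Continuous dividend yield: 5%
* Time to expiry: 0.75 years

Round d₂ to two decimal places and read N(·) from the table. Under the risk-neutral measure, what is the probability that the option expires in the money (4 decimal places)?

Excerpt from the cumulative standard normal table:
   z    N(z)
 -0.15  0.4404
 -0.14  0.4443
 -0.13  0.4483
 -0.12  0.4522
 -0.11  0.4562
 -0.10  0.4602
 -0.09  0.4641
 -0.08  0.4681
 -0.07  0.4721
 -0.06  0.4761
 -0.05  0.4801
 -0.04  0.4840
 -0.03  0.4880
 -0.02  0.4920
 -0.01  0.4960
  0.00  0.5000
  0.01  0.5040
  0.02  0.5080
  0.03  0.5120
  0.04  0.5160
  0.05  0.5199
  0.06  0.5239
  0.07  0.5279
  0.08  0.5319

T = 0.75;  σ√T = 0.3897
d₁ = [ln(270/250) + (0.055 − 0.05 + 0.45²/2)·0.75] / 0.3897 = [0.0770 + 0.0797] / 0.3897 = 0.4020 ⇒ 0.40
d₂ = d₁ − σ√T = 0.4020 − 0.3897 = 0.0122 ⇒ 0.01
Pr(exercise) under Q = N(−d₂) = N(-0.01) = 0.4960

0.4960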